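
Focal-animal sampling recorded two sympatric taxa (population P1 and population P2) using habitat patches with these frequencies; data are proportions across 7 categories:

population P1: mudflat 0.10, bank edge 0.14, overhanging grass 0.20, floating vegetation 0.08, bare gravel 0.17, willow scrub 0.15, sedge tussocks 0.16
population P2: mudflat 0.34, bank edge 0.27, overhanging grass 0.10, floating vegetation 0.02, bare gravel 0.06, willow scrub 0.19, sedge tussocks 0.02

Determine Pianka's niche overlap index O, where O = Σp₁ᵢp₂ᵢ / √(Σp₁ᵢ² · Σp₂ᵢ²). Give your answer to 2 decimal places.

Σ p₁ᵢp₂ᵢ = 0.0340 + 0.0378 + 0.0200 + 0.0016 + 0.0102 + 0.0285 + 0.0032 = 0.1353
Σp_1ᵢ² = 0.10² + 0.14² + 0.20² + 0.08² + 0.17² + 0.15² + 0.16² = 0.0100 + 0.0196 + 0.0400 + 0.0064 + 0.0289 + 0.0225 + 0.0256 = 0.1530
Σp_2ᵢ² = 0.34² + 0.27² + 0.10² + 0.02² + 0.06² + 0.19² + 0.02² = 0.1156 + 0.0729 + 0.0100 + 0.0004 + 0.0036 + 0.0361 + 0.0004 = 0.2390
O = 0.1353 / √(0.1530 × 0.2390) = 0.1353 / 0.19122 = 0.7076

0.71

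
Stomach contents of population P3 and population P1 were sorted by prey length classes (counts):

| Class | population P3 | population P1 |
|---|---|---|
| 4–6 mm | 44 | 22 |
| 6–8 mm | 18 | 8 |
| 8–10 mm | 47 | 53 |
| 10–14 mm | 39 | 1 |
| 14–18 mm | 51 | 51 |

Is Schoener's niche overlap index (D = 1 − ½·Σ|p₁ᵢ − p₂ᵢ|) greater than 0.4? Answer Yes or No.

Yes

Proportions for population P3 (n=199): 44/199=0.2211, 18/199=0.0905, 47/199=0.2362, 39/199=0.1960, 51/199=0.2563
Proportions for population P1 (n=135): 22/135=0.1630, 8/135=0.0593, 53/135=0.3926, 1/135=0.0074, 51/135=0.3778
Σ|p₁ᵢ − p₂ᵢ| = 0.0581 + 0.0312 + 0.1564 + 0.1886 + 0.1215 = 0.5558
D = 1 − ½ × 0.5558 = 1 − 0.27790 = 0.72210
D = 0.72210 > 0.4 → Yes.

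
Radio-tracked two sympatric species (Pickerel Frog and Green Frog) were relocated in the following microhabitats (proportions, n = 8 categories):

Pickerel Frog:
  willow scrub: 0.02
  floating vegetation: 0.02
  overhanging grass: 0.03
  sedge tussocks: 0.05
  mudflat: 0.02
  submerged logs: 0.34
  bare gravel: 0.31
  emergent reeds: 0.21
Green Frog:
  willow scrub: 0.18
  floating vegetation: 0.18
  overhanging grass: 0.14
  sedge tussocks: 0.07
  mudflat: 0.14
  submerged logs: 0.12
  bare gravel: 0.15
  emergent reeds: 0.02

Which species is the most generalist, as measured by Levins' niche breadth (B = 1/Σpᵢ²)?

Σp_Pickᵢ² = 0.02² + 0.02² + 0.03² + 0.05² + 0.02² + 0.34² + 0.31² + 0.21² = 0.0004 + 0.0004 + 0.0009 + 0.0025 + 0.0004 + 0.1156 + 0.0961 + 0.0441 = 0.2604
B_Pick = 1 / 0.2604 = 3.8402
Σp_Greeᵢ² = 0.18² + 0.18² + 0.14² + 0.07² + 0.14² + 0.12² + 0.15² + 0.02² = 0.0324 + 0.0324 + 0.0196 + 0.0049 + 0.0196 + 0.0144 + 0.0225 + 0.0004 = 0.1462
B_Gree = 1 / 0.1462 = 6.8399
Highest B → broadest niche (most generalist): Green Frog (B = 6.84).

Green Frog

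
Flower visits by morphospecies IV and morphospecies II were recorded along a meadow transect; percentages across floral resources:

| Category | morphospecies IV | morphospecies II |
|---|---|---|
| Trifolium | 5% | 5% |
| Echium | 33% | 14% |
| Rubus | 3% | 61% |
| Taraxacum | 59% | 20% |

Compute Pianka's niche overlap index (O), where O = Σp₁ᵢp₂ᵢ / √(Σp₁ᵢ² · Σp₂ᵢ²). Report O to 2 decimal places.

0.41

Convert percentages to proportions (divide by 100).
Σ p₁ᵢp₂ᵢ = 0.0025 + 0.0462 + 0.0183 + 0.1180 = 0.1850
Σp_1ᵢ² = 0.05² + 0.33² + 0.03² + 0.59² = 0.0025 + 0.1089 + 0.0009 + 0.3481 = 0.4604
Σp_2ᵢ² = 0.05² + 0.14² + 0.61² + 0.20² = 0.0025 + 0.0196 + 0.3721 + 0.0400 = 0.4342
O = 0.1850 / √(0.4604 × 0.4342) = 0.1850 / 0.44711 = 0.4138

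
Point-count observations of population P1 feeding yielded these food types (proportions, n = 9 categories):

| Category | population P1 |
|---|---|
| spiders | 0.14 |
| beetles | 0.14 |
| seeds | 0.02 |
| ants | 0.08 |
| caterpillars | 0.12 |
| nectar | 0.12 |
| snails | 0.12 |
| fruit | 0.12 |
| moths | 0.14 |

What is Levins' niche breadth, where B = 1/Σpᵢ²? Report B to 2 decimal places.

8.12

Σpᵢ² = 0.14² + 0.14² + 0.02² + 0.08² + 0.12² + 0.12² + 0.12² + 0.12² + 0.14² = 0.0196 + 0.0196 + 0.0004 + 0.0064 + 0.0144 + 0.0144 + 0.0144 + 0.0144 + 0.0196 = 0.1232
B = 1 / 0.1232 = 8.1169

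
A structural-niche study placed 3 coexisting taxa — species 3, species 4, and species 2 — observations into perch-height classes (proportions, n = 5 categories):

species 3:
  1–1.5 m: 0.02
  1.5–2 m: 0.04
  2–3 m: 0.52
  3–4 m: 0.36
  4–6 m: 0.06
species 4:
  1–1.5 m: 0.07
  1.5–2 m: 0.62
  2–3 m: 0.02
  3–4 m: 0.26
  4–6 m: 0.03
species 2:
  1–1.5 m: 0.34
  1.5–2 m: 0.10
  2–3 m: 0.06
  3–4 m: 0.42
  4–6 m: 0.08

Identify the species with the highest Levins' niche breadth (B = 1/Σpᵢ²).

species 2

Σp_3ᵢ² = 0.02² + 0.04² + 0.52² + 0.36² + 0.06² = 0.0004 + 0.0016 + 0.2704 + 0.1296 + 0.0036 = 0.4056
B_3 = 1 / 0.4056 = 2.4655
Σp_4ᵢ² = 0.07² + 0.62² + 0.02² + 0.26² + 0.03² = 0.0049 + 0.3844 + 0.0004 + 0.0676 + 0.0009 = 0.4582
B_4 = 1 / 0.4582 = 2.1825
Σp_2ᵢ² = 0.34² + 0.10² + 0.06² + 0.42² + 0.08² = 0.1156 + 0.0100 + 0.0036 + 0.1764 + 0.0064 = 0.3120
B_2 = 1 / 0.3120 = 3.2051
Highest B → broadest niche (most generalist): species 2 (B = 3.21).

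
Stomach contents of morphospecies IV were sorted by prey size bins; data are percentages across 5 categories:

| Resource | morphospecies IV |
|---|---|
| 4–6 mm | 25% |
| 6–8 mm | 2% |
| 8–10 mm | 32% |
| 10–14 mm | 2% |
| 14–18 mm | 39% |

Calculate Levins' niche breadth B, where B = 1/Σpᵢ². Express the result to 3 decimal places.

3.147

Convert percentages to proportions (divide by 100).
Σpᵢ² = 0.25² + 0.02² + 0.32² + 0.02² + 0.39² = 0.0625 + 0.0004 + 0.1024 + 0.0004 + 0.1521 = 0.3178
B = 1 / 0.3178 = 3.14663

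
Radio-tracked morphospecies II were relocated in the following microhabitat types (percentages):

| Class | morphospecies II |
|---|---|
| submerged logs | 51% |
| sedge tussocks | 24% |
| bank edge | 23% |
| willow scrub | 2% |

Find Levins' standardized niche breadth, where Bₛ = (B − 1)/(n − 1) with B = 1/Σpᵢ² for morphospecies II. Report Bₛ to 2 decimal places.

0.57

Convert percentages to proportions (divide by 100).
Σpᵢ² = 0.51² + 0.24² + 0.23² + 0.02² = 0.2601 + 0.0576 + 0.0529 + 0.0004 = 0.3710
B = 1 / 0.3710 = 2.6954
Bₛ = (B − 1)/(n − 1) = (2.6954 − 1)/(4 − 1) = 1.6954/3 = 0.5651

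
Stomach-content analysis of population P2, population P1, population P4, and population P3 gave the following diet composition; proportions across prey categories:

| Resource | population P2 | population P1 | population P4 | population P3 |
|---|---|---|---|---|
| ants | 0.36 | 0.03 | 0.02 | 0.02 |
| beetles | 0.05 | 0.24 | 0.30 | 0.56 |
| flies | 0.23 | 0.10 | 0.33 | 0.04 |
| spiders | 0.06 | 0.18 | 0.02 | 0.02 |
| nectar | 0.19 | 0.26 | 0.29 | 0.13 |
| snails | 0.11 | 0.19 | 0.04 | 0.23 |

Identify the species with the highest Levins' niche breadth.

population P1

Σp_P2ᵢ² = 0.36² + 0.05² + 0.23² + 0.06² + 0.19² + 0.11² = 0.1296 + 0.0025 + 0.0529 + 0.0036 + 0.0361 + 0.0121 = 0.2368
B_P2 = 1 / 0.2368 = 4.2230
Σp_P1ᵢ² = 0.03² + 0.24² + 0.10² + 0.18² + 0.26² + 0.19² = 0.0009 + 0.0576 + 0.0100 + 0.0324 + 0.0676 + 0.0361 = 0.2046
B_P1 = 1 / 0.2046 = 4.8876
Σp_P4ᵢ² = 0.02² + 0.30² + 0.33² + 0.02² + 0.29² + 0.04² = 0.0004 + 0.0900 + 0.1089 + 0.0004 + 0.0841 + 0.0016 = 0.2854
B_P4 = 1 / 0.2854 = 3.5039
Σp_P3ᵢ² = 0.02² + 0.56² + 0.04² + 0.02² + 0.13² + 0.23² = 0.0004 + 0.3136 + 0.0016 + 0.0004 + 0.0169 + 0.0529 = 0.3858
B_P3 = 1 / 0.3858 = 2.5920
Highest B → broadest niche (most generalist): population P1 (B = 4.89).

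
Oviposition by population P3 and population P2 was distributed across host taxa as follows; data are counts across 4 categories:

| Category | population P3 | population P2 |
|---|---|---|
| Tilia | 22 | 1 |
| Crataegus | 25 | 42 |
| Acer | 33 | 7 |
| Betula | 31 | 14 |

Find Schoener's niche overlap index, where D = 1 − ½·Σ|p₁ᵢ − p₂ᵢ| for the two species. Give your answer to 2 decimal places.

Proportions for population P3 (n=111): 22/111=0.1982, 25/111=0.2252, 33/111=0.2973, 31/111=0.2793
Proportions for population P2 (n=64): 1/64=0.0156, 42/64=0.6563, 7/64=0.1094, 14/64=0.2188
Σ|p₁ᵢ − p₂ᵢ| = 0.1826 + 0.4311 + 0.1879 + 0.0605 = 0.8621
D = 1 − ½ × 0.8621 = 1 − 0.43105 = 0.56895

0.57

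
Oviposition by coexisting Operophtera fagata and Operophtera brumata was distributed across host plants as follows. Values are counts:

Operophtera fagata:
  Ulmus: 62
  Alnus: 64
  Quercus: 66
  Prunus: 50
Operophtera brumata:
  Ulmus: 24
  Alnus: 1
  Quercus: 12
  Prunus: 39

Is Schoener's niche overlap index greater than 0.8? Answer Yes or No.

Proportions for Operophtera fagata (n=242): 62/242=0.2562, 64/242=0.2645, 66/242=0.2727, 50/242=0.2066
Proportions for Operophtera brumata (n=76): 24/76=0.3158, 1/76=0.0132, 12/76=0.1579, 39/76=0.5132
Σ|p₁ᵢ − p₂ᵢ| = 0.0596 + 0.2513 + 0.1148 + 0.3066 = 0.7323
D = 1 − ½ × 0.7323 = 1 − 0.36615 = 0.63385
D = 0.63385 < 0.8 → No.

No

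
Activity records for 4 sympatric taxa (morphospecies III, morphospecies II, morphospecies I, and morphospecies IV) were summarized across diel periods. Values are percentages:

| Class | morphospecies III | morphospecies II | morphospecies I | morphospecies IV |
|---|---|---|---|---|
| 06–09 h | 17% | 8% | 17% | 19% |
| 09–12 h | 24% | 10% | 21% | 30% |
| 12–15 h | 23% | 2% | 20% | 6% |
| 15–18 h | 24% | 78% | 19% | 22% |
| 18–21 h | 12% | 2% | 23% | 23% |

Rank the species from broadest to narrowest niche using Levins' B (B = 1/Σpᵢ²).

Convert percentages to proportions (divide by 100).
Σp_IIIᵢ² = 0.17² + 0.24² + 0.23² + 0.24² + 0.12² = 0.0289 + 0.0576 + 0.0529 + 0.0576 + 0.0144 = 0.2114
B_III = 1 / 0.2114 = 4.7304
Σp_IIᵢ² = 0.08² + 0.10² + 0.02² + 0.78² + 0.02² = 0.0064 + 0.0100 + 0.0004 + 0.6084 + 0.0004 = 0.6256
B_II = 1 / 0.6256 = 1.5985
Σp_Iᵢ² = 0.17² + 0.21² + 0.20² + 0.19² + 0.23² = 0.0289 + 0.0441 + 0.0400 + 0.0361 + 0.0529 = 0.2020
B_I = 1 / 0.2020 = 4.9505
Σp_IVᵢ² = 0.19² + 0.30² + 0.06² + 0.22² + 0.23² = 0.0361 + 0.0900 + 0.0036 + 0.0484 + 0.0529 = 0.2310
B_IV = 1 / 0.2310 = 4.3290
Ranking by B (broadest → narrowest): morphospecies I (4.95) > morphospecies III (4.73) > morphospecies IV (4.33) > morphospecies II (1.60)

morphospecies I > morphospecies III > morphospecies IV > morphospecies II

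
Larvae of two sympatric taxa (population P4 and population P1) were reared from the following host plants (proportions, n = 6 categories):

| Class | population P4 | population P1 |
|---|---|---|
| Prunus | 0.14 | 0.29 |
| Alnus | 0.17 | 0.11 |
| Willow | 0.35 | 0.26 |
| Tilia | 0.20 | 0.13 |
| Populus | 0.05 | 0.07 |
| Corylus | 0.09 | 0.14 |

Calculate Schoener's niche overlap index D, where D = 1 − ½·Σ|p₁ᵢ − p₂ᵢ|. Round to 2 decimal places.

0.78

Σ|p₁ᵢ − p₂ᵢ| = 0.15 + 0.06 + 0.09 + 0.07 + 0.02 + 0.05 = 0.44
D = 1 − ½ × 0.44 = 1 − 0.220 = 0.7800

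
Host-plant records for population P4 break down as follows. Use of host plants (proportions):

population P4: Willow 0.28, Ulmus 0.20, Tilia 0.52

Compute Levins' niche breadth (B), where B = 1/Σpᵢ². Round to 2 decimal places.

2.57

Σpᵢ² = 0.28² + 0.20² + 0.52² = 0.0784 + 0.0400 + 0.2704 = 0.3888
B = 1 / 0.3888 = 2.5720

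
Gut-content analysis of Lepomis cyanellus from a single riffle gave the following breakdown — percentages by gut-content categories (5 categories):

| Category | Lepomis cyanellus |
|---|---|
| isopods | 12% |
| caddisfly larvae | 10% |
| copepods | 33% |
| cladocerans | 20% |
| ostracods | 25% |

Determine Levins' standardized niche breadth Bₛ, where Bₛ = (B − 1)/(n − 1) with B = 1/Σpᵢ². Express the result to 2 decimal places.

Convert percentages to proportions (divide by 100).
Σpᵢ² = 0.12² + 0.10² + 0.33² + 0.20² + 0.25² = 0.0144 + 0.0100 + 0.1089 + 0.0400 + 0.0625 = 0.2358
B = 1 / 0.2358 = 4.2409
Bₛ = (B − 1)/(n − 1) = (4.2409 − 1)/(5 − 1) = 3.2409/4 = 0.8102

0.81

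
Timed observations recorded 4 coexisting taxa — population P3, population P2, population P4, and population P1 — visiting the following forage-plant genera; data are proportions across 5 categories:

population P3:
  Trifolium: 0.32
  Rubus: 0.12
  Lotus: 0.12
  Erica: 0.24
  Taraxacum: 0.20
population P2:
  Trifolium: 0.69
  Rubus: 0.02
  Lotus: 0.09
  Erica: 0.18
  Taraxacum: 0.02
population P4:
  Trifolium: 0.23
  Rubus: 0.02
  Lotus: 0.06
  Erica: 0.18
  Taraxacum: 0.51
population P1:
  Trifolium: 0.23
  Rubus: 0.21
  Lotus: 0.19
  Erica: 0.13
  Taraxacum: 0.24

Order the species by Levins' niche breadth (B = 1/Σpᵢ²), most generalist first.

population P1 > population P3 > population P4 > population P2

Σp_P3ᵢ² = 0.32² + 0.12² + 0.12² + 0.24² + 0.20² = 0.1024 + 0.0144 + 0.0144 + 0.0576 + 0.0400 = 0.2288
B_P3 = 1 / 0.2288 = 4.3706
Σp_P2ᵢ² = 0.69² + 0.02² + 0.09² + 0.18² + 0.02² = 0.4761 + 0.0004 + 0.0081 + 0.0324 + 0.0004 = 0.5174
B_P2 = 1 / 0.5174 = 1.9327
Σp_P4ᵢ² = 0.23² + 0.02² + 0.06² + 0.18² + 0.51² = 0.0529 + 0.0004 + 0.0036 + 0.0324 + 0.2601 = 0.3494
B_P4 = 1 / 0.3494 = 2.8620
Σp_P1ᵢ² = 0.23² + 0.21² + 0.19² + 0.13² + 0.24² = 0.0529 + 0.0441 + 0.0361 + 0.0169 + 0.0576 = 0.2076
B_P1 = 1 / 0.2076 = 4.8170
Ranking by B (broadest → narrowest): population P1 (4.82) > population P3 (4.37) > population P4 (2.86) > population P2 (1.93)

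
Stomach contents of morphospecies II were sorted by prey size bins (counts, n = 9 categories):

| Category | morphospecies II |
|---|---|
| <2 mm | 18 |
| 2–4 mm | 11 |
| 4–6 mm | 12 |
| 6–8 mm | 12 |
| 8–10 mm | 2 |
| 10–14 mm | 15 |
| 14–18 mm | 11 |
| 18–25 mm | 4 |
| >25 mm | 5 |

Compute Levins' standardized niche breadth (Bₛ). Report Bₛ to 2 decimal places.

0.78

Proportions for morphospecies II (n=90): 18/90=0.2000, 11/90=0.1222, 12/90=0.1333, 12/90=0.1333, 2/90=0.0222, 15/90=0.1667, 11/90=0.1222, 4/90=0.0444, 5/90=0.0556
Σpᵢ² = 0.2000² + 0.1222² + 0.1333² + 0.1333² + 0.0222² + 0.1667² + 0.1222² + 0.0444² + 0.0556² = 0.040000 + 0.014933 + 0.017769 + 0.017769 + 0.000493 + 0.027789 + 0.014933 + 0.001971 + 0.003091 = 0.138748
B = 1 / 0.138748 = 7.2073
Bₛ = (B − 1)/(n − 1) = (7.2073 − 1)/(9 − 1) = 6.2073/8 = 0.7759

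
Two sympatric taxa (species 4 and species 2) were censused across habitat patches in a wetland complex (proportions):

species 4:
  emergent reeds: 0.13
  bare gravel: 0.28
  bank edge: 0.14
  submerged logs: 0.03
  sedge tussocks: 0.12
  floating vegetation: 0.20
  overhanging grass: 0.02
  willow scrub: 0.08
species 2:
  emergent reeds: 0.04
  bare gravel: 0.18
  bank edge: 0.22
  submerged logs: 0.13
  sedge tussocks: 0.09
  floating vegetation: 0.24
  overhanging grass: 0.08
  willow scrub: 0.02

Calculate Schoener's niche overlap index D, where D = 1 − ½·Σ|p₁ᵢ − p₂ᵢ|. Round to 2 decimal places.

Σ|p₁ᵢ − p₂ᵢ| = 0.09 + 0.10 + 0.08 + 0.10 + 0.03 + 0.04 + 0.06 + 0.06 = 0.56
D = 1 − ½ × 0.56 = 1 − 0.280 = 0.7200

0.72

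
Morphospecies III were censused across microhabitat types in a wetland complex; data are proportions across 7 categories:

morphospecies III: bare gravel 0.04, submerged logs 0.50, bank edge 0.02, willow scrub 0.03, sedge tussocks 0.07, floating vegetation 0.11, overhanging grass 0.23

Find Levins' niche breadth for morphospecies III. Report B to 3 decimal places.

Σpᵢ² = 0.04² + 0.50² + 0.02² + 0.03² + 0.07² + 0.11² + 0.23² = 0.0016 + 0.2500 + 0.0004 + 0.0009 + 0.0049 + 0.0121 + 0.0529 = 0.3228
B = 1 / 0.3228 = 3.09789

3.098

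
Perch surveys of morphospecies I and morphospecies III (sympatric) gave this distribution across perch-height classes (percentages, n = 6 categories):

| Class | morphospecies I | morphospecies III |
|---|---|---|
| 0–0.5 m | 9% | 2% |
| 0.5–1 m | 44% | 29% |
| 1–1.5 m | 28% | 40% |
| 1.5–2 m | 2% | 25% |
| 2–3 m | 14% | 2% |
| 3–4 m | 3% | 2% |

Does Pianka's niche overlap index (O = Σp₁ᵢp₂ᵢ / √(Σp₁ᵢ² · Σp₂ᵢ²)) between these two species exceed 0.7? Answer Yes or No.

Convert percentages to proportions (divide by 100).
Σ p₁ᵢp₂ᵢ = 0.0018 + 0.1276 + 0.1120 + 0.0050 + 0.0028 + 0.0006 = 0.2498
Σp_1ᵢ² = 0.09² + 0.44² + 0.28² + 0.02² + 0.14² + 0.03² = 0.0081 + 0.1936 + 0.0784 + 0.0004 + 0.0196 + 0.0009 = 0.3010
Σp_2ᵢ² = 0.02² + 0.29² + 0.40² + 0.25² + 0.02² + 0.02² = 0.0004 + 0.0841 + 0.1600 + 0.0625 + 0.0004 + 0.0004 = 0.3078
O = 0.2498 / √(0.3010 × 0.3078) = 0.2498 / 0.30438 = 0.8207
O = 0.8207 > 0.7 → Yes.

Yes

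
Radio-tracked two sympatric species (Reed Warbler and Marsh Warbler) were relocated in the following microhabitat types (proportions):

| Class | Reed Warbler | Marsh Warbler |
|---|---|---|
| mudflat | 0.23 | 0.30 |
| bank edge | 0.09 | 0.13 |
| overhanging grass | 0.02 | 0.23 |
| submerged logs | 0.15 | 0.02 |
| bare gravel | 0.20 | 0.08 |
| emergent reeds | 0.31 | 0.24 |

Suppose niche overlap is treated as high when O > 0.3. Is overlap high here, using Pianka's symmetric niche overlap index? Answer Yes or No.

Yes

Σ p₁ᵢp₂ᵢ = 0.0690 + 0.0117 + 0.0046 + 0.0030 + 0.0160 + 0.0744 = 0.1787
Σp_1ᵢ² = 0.23² + 0.09² + 0.02² + 0.15² + 0.20² + 0.31² = 0.0529 + 0.0081 + 0.0004 + 0.0225 + 0.0400 + 0.0961 = 0.2200
Σp_2ᵢ² = 0.30² + 0.13² + 0.23² + 0.02² + 0.08² + 0.24² = 0.0900 + 0.0169 + 0.0529 + 0.0004 + 0.0064 + 0.0576 = 0.2242
O = 0.1787 / √(0.2200 × 0.2242) = 0.1787 / 0.22209 = 0.8046
O = 0.8046 > 0.3 → Yes.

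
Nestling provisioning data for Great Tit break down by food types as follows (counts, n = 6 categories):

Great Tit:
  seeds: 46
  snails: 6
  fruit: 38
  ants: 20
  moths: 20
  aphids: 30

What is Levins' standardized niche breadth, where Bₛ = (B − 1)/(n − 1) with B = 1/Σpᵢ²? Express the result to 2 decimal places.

Proportions for Great Tit (n=160): 46/160=0.2875, 6/160=0.0375, 38/160=0.2375, 20/160=0.1250, 20/160=0.1250, 30/160=0.1875
Σpᵢ² = 0.2875² + 0.0375² + 0.2375² + 0.1250² + 0.1250² + 0.1875² = 0.082656 + 0.001406 + 0.056406 + 0.015625 + 0.015625 + 0.035156 = 0.206874
B = 1 / 0.206874 = 4.8339
Bₛ = (B − 1)/(n − 1) = (4.8339 − 1)/(6 − 1) = 3.8339/5 = 0.7668

0.77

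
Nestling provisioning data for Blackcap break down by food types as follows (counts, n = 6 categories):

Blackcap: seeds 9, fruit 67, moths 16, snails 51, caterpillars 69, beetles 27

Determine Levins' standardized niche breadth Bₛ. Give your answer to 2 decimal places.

Proportions for Blackcap (n=239): 9/239=0.0377, 67/239=0.2803, 16/239=0.0669, 51/239=0.2134, 69/239=0.2887, 27/239=0.1130
Σpᵢ² = 0.0377² + 0.2803² + 0.0669² + 0.2134² + 0.2887² + 0.1130² = 0.001421 + 0.078568 + 0.004476 + 0.045540 + 0.083348 + 0.012769 = 0.226122
B = 1 / 0.226122 = 4.4224
Bₛ = (B − 1)/(n − 1) = (4.4224 − 1)/(6 − 1) = 3.4224/5 = 0.6845

0.68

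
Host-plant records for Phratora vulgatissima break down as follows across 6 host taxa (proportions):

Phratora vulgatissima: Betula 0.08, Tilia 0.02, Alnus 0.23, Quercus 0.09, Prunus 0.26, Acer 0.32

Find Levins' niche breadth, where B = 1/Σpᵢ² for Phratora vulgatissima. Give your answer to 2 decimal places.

Σpᵢ² = 0.08² + 0.02² + 0.23² + 0.09² + 0.26² + 0.32² = 0.0064 + 0.0004 + 0.0529 + 0.0081 + 0.0676 + 0.1024 = 0.2378
B = 1 / 0.2378 = 4.2052

4.21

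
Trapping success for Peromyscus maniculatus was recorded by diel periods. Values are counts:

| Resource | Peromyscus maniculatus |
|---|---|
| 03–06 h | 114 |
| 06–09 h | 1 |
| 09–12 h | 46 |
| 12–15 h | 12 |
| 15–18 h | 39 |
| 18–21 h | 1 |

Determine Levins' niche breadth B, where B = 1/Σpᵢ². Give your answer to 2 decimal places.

Proportions for Peromyscus maniculatus (n=213): 114/213=0.5352, 1/213=0.0047, 46/213=0.2160, 12/213=0.0563, 39/213=0.1831, 1/213=0.0047
Σpᵢ² = 0.5352² + 0.0047² + 0.2160² + 0.0563² + 0.1831² + 0.0047² = 0.286439 + 0.000022 + 0.046656 + 0.003170 + 0.033526 + 0.000022 = 0.369835
B = 1 / 0.369835 = 2.7039

2.70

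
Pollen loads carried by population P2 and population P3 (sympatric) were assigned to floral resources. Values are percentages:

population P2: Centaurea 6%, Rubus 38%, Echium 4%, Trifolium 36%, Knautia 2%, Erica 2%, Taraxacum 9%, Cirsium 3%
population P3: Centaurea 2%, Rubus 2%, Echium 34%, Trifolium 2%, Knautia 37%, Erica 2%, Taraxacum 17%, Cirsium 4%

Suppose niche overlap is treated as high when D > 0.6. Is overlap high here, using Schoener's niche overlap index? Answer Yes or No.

No

Convert percentages to proportions (divide by 100).
Σ|p₁ᵢ − p₂ᵢ| = 0.04 + 0.36 + 0.30 + 0.34 + 0.35 + 0.00 + 0.08 + 0.01 = 1.48
D = 1 − ½ × 1.48 = 1 − 0.740 = 0.2600
D = 0.2600 < 0.6 → No.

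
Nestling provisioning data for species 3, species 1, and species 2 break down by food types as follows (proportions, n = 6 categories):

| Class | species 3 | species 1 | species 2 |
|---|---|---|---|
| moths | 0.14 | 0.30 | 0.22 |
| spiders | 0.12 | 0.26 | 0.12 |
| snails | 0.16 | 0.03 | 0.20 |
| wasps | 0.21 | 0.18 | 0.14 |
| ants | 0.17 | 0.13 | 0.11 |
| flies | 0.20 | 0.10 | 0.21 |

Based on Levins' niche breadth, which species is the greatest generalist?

species 3

Σp_3ᵢ² = 0.14² + 0.12² + 0.16² + 0.21² + 0.17² + 0.20² = 0.0196 + 0.0144 + 0.0256 + 0.0441 + 0.0289 + 0.0400 = 0.1726
B_3 = 1 / 0.1726 = 5.7937
Σp_1ᵢ² = 0.30² + 0.26² + 0.03² + 0.18² + 0.13² + 0.10² = 0.0900 + 0.0676 + 0.0009 + 0.0324 + 0.0169 + 0.0100 = 0.2178
B_1 = 1 / 0.2178 = 4.5914
Σp_2ᵢ² = 0.22² + 0.12² + 0.20² + 0.14² + 0.11² + 0.21² = 0.0484 + 0.0144 + 0.0400 + 0.0196 + 0.0121 + 0.0441 = 0.1786
B_2 = 1 / 0.1786 = 5.5991
Highest B → broadest niche (most generalist): species 3 (B = 5.79).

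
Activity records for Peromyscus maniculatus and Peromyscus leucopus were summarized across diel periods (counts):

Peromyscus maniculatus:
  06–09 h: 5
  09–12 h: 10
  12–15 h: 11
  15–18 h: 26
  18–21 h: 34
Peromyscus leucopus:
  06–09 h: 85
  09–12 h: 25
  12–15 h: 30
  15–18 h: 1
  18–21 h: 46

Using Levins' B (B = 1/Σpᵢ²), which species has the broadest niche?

Proportions for Peromyscus maniculatus (n=86): 5/86=0.0581, 10/86=0.1163, 11/86=0.1279, 26/86=0.3023, 34/86=0.3953
Proportions for Peromyscus leucopus (n=187): 85/187=0.4545, 25/187=0.1337, 30/187=0.1604, 1/187=0.0053, 46/187=0.2460
Σp_maniᵢ² = 0.0581² + 0.1163² + 0.1279² + 0.3023² + 0.3953² = 0.003376 + 0.013526 + 0.016358 + 0.091385 + 0.156262 = 0.280907
B_mani = 1 / 0.280907 = 3.5599
Σp_leucᵢ² = 0.4545² + 0.1337² + 0.1604² + 0.0053² + 0.2460² = 0.206570 + 0.017876 + 0.025728 + 0.000028 + 0.060516 = 0.310718
B_leuc = 1 / 0.310718 = 3.2184
Highest B → broadest niche (most generalist): Peromyscus maniculatus (B = 3.56).

Peromyscus maniculatus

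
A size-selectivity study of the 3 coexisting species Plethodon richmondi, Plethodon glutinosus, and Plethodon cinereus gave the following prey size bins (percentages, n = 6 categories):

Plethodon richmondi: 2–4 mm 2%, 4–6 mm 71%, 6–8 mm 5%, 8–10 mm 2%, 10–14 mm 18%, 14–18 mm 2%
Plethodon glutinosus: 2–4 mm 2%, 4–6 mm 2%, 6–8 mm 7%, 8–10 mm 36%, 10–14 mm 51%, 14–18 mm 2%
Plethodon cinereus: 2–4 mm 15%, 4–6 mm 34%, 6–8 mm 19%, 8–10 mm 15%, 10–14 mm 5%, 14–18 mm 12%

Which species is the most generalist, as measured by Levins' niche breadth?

Plethodon cinereus

Convert percentages to proportions (divide by 100).
Σp_richᵢ² = 0.02² + 0.71² + 0.05² + 0.02² + 0.18² + 0.02² = 0.0004 + 0.5041 + 0.0025 + 0.0004 + 0.0324 + 0.0004 = 0.5402
B_rich = 1 / 0.5402 = 1.8512
Σp_glutᵢ² = 0.02² + 0.02² + 0.07² + 0.36² + 0.51² + 0.02² = 0.0004 + 0.0004 + 0.0049 + 0.1296 + 0.2601 + 0.0004 = 0.3958
B_glut = 1 / 0.3958 = 2.5265
Σp_cineᵢ² = 0.15² + 0.34² + 0.19² + 0.15² + 0.05² + 0.12² = 0.0225 + 0.1156 + 0.0361 + 0.0225 + 0.0025 + 0.0144 = 0.2136
B_cine = 1 / 0.2136 = 4.6816
Highest B → broadest niche (most generalist): Plethodon cinereus (B = 4.68).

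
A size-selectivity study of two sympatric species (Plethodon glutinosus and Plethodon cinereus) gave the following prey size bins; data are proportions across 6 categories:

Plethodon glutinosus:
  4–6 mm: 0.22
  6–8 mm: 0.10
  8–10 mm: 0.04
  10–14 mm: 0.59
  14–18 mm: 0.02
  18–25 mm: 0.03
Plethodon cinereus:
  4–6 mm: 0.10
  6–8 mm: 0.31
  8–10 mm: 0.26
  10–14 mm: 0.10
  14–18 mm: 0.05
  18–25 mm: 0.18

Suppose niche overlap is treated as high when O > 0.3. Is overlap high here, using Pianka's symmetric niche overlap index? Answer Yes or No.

Σ p₁ᵢp₂ᵢ = 0.0220 + 0.0310 + 0.0104 + 0.0590 + 0.0010 + 0.0054 = 0.1288
Σp_1ᵢ² = 0.22² + 0.10² + 0.04² + 0.59² + 0.02² + 0.03² = 0.0484 + 0.0100 + 0.0016 + 0.3481 + 0.0004 + 0.0009 = 0.4094
Σp_2ᵢ² = 0.10² + 0.31² + 0.26² + 0.10² + 0.05² + 0.18² = 0.0100 + 0.0961 + 0.0676 + 0.0100 + 0.0025 + 0.0324 = 0.2186
O = 0.1288 / √(0.4094 × 0.2186) = 0.1288 / 0.29916 = 0.4305
O = 0.4305 > 0.3 → Yes.

Yes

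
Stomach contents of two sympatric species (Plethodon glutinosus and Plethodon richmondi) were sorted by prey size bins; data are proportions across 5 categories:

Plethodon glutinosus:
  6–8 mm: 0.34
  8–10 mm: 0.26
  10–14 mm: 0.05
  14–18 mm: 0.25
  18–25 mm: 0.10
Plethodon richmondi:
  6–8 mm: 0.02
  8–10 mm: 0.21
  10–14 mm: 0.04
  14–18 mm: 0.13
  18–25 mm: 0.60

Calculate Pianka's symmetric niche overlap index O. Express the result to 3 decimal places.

0.472

Σ p₁ᵢp₂ᵢ = 0.0068 + 0.0546 + 0.0020 + 0.0325 + 0.0600 = 0.1559
Σp_1ᵢ² = 0.34² + 0.26² + 0.05² + 0.25² + 0.10² = 0.1156 + 0.0676 + 0.0025 + 0.0625 + 0.0100 = 0.2582
Σp_2ᵢ² = 0.02² + 0.21² + 0.04² + 0.13² + 0.60² = 0.0004 + 0.0441 + 0.0016 + 0.0169 + 0.3600 = 0.4230
O = 0.1559 / √(0.2582 × 0.4230) = 0.1559 / 0.330482 = 0.47174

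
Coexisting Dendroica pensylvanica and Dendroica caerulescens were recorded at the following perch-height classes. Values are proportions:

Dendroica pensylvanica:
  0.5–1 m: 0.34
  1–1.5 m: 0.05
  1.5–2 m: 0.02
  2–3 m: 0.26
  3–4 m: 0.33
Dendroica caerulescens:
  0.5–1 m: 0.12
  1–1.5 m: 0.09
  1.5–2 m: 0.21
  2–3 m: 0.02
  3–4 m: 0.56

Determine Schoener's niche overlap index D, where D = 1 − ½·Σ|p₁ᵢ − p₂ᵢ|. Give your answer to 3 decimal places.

0.540

Σ|p₁ᵢ − p₂ᵢ| = 0.22 + 0.04 + 0.19 + 0.24 + 0.23 = 0.92
D = 1 − ½ × 0.92 = 1 − 0.460 = 0.54000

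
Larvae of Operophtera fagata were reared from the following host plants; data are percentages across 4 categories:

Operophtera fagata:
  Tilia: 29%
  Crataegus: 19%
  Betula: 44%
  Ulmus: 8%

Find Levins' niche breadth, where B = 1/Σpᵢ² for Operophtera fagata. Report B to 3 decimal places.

Convert percentages to proportions (divide by 100).
Σpᵢ² = 0.29² + 0.19² + 0.44² + 0.08² = 0.0841 + 0.0361 + 0.1936 + 0.0064 = 0.3202
B = 1 / 0.3202 = 3.12305

3.123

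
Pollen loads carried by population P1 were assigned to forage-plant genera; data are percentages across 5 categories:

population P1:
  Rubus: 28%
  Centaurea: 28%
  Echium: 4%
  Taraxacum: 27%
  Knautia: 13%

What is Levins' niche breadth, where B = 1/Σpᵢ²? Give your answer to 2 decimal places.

Convert percentages to proportions (divide by 100).
Σpᵢ² = 0.28² + 0.28² + 0.04² + 0.27² + 0.13² = 0.0784 + 0.0784 + 0.0016 + 0.0729 + 0.0169 = 0.2482
B = 1 / 0.2482 = 4.0290

4.03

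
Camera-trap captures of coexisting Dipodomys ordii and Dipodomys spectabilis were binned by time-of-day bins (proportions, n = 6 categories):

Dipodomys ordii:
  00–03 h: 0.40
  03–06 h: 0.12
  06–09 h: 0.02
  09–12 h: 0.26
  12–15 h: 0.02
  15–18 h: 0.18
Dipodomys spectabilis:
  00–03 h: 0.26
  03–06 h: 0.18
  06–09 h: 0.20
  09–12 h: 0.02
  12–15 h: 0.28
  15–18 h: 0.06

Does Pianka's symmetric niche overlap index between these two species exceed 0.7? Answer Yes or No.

Σ p₁ᵢp₂ᵢ = 0.1040 + 0.0216 + 0.0040 + 0.0052 + 0.0056 + 0.0108 = 0.1512
Σp_1ᵢ² = 0.40² + 0.12² + 0.02² + 0.26² + 0.02² + 0.18² = 0.1600 + 0.0144 + 0.0004 + 0.0676 + 0.0004 + 0.0324 = 0.2752
Σp_2ᵢ² = 0.26² + 0.18² + 0.20² + 0.02² + 0.28² + 0.06² = 0.0676 + 0.0324 + 0.0400 + 0.0004 + 0.0784 + 0.0036 = 0.2224
O = 0.1512 / √(0.2752 × 0.2224) = 0.1512 / 0.24740 = 0.6112
O = 0.6112 < 0.7 → No.

No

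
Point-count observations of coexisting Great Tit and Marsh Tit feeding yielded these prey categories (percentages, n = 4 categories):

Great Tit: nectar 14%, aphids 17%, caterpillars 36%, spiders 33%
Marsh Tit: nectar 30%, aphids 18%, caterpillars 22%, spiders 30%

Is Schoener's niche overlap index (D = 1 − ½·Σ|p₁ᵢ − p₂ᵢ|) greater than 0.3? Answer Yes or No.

Convert percentages to proportions (divide by 100).
Σ|p₁ᵢ − p₂ᵢ| = 0.16 + 0.01 + 0.14 + 0.03 = 0.34
D = 1 − ½ × 0.34 = 1 − 0.170 = 0.8300
D = 0.8300 > 0.3 → Yes.

Yes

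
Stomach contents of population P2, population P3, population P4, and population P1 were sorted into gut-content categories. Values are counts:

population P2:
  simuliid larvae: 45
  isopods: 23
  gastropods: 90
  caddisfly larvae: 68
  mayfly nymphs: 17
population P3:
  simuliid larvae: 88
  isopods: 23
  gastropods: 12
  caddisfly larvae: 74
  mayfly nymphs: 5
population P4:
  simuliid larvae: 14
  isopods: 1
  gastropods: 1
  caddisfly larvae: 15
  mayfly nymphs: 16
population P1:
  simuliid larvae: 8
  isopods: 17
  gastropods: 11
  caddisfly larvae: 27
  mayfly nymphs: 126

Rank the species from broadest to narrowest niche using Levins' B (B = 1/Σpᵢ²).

population P2 > population P4 > population P3 > population P1

Proportions for population P2 (n=243): 45/243=0.1852, 23/243=0.0947, 90/243=0.3704, 68/243=0.2798, 17/243=0.0700
Proportions for population P3 (n=202): 88/202=0.4356, 23/202=0.1139, 12/202=0.0594, 74/202=0.3663, 5/202=0.0248
Proportions for population P4 (n=47): 14/47=0.2979, 1/47=0.0213, 1/47=0.0213, 15/47=0.3191, 16/47=0.3404
Proportions for population P1 (n=189): 8/189=0.0423, 17/189=0.0899, 11/189=0.0582, 27/189=0.1429, 126/189=0.6667
Σp_P2ᵢ² = 0.1852² + 0.0947² + 0.3704² + 0.2798² + 0.0700² = 0.034299 + 0.008968 + 0.137196 + 0.078288 + 0.004900 = 0.263651
B_P2 = 1 / 0.263651 = 3.7929
Σp_P3ᵢ² = 0.4356² + 0.1139² + 0.0594² + 0.3663² + 0.0248² = 0.189747 + 0.012973 + 0.003528 + 0.134176 + 0.000615 = 0.341039
B_P3 = 1 / 0.341039 = 2.9322
Σp_P4ᵢ² = 0.2979² + 0.0213² + 0.0213² + 0.3191² + 0.3404² = 0.088744 + 0.000454 + 0.000454 + 0.101825 + 0.115872 = 0.307349
B_P4 = 1 / 0.307349 = 3.2536
Σp_P1ᵢ² = 0.0423² + 0.0899² + 0.0582² + 0.1429² + 0.6667² = 0.001789 + 0.008082 + 0.003387 + 0.020420 + 0.444489 = 0.478167
B_P1 = 1 / 0.478167 = 2.0913
Ranking by B (broadest → narrowest): population P2 (3.79) > population P4 (3.25) > population P3 (2.93) > population P1 (2.09)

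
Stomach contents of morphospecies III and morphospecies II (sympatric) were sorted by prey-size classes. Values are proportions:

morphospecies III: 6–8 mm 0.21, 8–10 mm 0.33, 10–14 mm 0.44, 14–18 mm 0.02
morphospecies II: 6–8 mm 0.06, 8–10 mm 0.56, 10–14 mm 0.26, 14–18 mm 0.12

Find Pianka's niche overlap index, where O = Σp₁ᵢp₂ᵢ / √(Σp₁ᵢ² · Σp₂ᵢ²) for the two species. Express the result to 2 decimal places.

0.84

Σ p₁ᵢp₂ᵢ = 0.0126 + 0.1848 + 0.1144 + 0.0024 = 0.3142
Σp_1ᵢ² = 0.21² + 0.33² + 0.44² + 0.02² = 0.0441 + 0.1089 + 0.1936 + 0.0004 = 0.3470
Σp_2ᵢ² = 0.06² + 0.56² + 0.26² + 0.12² = 0.0036 + 0.3136 + 0.0676 + 0.0144 = 0.3992
O = 0.3142 / √(0.3470 × 0.3992) = 0.3142 / 0.37219 = 0.8442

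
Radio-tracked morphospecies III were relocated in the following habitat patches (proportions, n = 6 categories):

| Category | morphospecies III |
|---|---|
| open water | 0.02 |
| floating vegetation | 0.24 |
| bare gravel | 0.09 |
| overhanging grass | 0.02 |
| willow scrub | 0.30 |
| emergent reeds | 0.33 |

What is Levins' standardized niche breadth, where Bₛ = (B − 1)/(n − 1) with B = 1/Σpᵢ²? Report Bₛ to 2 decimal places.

Σpᵢ² = 0.02² + 0.24² + 0.09² + 0.02² + 0.30² + 0.33² = 0.0004 + 0.0576 + 0.0081 + 0.0004 + 0.0900 + 0.1089 = 0.2654
B = 1 / 0.2654 = 3.7679
Bₛ = (B − 1)/(n − 1) = (3.7679 − 1)/(6 − 1) = 2.7679/5 = 0.5536

0.55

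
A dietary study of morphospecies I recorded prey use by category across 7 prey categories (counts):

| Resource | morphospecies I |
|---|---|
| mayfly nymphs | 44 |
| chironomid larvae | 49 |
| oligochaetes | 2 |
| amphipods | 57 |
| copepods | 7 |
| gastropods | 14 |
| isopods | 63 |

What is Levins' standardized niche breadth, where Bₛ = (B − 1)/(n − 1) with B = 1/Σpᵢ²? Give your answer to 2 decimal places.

0.62

Proportions for morphospecies I (n=236): 44/236=0.1864, 49/236=0.2076, 2/236=0.0085, 57/236=0.2415, 7/236=0.0297, 14/236=0.0593, 63/236=0.2669
Σpᵢ² = 0.1864² + 0.2076² + 0.0085² + 0.2415² + 0.0297² + 0.0593² + 0.2669² = 0.034745 + 0.043098 + 0.000072 + 0.058322 + 0.000882 + 0.003516 + 0.071236 = 0.211871
B = 1 / 0.211871 = 4.7199
Bₛ = (B − 1)/(n − 1) = (4.7199 − 1)/(7 − 1) = 3.7199/6 = 0.6200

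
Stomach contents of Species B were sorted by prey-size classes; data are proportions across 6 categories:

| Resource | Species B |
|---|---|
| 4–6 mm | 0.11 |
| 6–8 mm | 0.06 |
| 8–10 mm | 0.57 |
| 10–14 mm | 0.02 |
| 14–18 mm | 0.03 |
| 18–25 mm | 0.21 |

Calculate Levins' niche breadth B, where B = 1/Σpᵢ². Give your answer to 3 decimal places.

2.591

Σpᵢ² = 0.11² + 0.06² + 0.57² + 0.02² + 0.03² + 0.21² = 0.0121 + 0.0036 + 0.3249 + 0.0004 + 0.0009 + 0.0441 = 0.3860
B = 1 / 0.3860 = 2.59067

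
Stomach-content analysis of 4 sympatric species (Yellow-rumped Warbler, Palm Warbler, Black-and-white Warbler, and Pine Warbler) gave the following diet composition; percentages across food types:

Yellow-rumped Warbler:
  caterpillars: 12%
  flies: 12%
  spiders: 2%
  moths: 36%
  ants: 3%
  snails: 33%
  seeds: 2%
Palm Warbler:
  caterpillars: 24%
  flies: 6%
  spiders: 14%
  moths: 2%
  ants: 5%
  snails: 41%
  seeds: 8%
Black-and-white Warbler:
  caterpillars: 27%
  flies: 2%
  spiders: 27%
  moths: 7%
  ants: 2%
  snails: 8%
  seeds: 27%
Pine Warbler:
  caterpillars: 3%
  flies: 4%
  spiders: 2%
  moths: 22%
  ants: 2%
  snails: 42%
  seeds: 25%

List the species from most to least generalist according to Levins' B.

Convert percentages to proportions (divide by 100).
Σp_Yellᵢ² = 0.12² + 0.12² + 0.02² + 0.36² + 0.03² + 0.33² + 0.02² = 0.0144 + 0.0144 + 0.0004 + 0.1296 + 0.0009 + 0.1089 + 0.0004 = 0.2690
B_Yell = 1 / 0.2690 = 3.7175
Σp_Palmᵢ² = 0.24² + 0.06² + 0.14² + 0.02² + 0.05² + 0.41² + 0.08² = 0.0576 + 0.0036 + 0.0196 + 0.0004 + 0.0025 + 0.1681 + 0.0064 = 0.2582
B_Palm = 1 / 0.2582 = 3.8730
Σp_Blacᵢ² = 0.27² + 0.02² + 0.27² + 0.07² + 0.02² + 0.08² + 0.27² = 0.0729 + 0.0004 + 0.0729 + 0.0049 + 0.0004 + 0.0064 + 0.0729 = 0.2308
B_Blac = 1 / 0.2308 = 4.3328
Σp_Pineᵢ² = 0.03² + 0.04² + 0.02² + 0.22² + 0.02² + 0.42² + 0.25² = 0.0009 + 0.0016 + 0.0004 + 0.0484 + 0.0004 + 0.1764 + 0.0625 = 0.2906
B_Pine = 1 / 0.2906 = 3.4412
Ranking by B (broadest → narrowest): Black-and-white Warbler (4.33) > Palm Warbler (3.87) > Yellow-rumped Warbler (3.72) > Pine Warbler (3.44)

Black-and-white Warbler > Palm Warbler > Yellow-rumped Warbler > Pine Warbler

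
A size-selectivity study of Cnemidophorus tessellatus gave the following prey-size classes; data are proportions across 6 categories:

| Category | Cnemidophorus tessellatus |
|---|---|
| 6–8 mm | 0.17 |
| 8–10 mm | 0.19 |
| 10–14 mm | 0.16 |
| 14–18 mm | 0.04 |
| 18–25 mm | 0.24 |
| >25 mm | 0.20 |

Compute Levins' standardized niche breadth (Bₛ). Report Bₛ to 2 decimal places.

Σpᵢ² = 0.17² + 0.19² + 0.16² + 0.04² + 0.24² + 0.20² = 0.0289 + 0.0361 + 0.0256 + 0.0016 + 0.0576 + 0.0400 = 0.1898
B = 1 / 0.1898 = 5.2687
Bₛ = (B − 1)/(n − 1) = (5.2687 − 1)/(6 − 1) = 4.2687/5 = 0.8537

0.85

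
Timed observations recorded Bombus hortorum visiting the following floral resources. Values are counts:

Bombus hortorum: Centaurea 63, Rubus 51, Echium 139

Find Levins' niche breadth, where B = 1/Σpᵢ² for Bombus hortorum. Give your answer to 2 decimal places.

2.47

Proportions for Bombus hortorum (n=253): 63/253=0.2490, 51/253=0.2016, 139/253=0.5494
Σpᵢ² = 0.2490² + 0.2016² + 0.5494² = 0.062001 + 0.040643 + 0.301840 = 0.404484
B = 1 / 0.404484 = 2.4723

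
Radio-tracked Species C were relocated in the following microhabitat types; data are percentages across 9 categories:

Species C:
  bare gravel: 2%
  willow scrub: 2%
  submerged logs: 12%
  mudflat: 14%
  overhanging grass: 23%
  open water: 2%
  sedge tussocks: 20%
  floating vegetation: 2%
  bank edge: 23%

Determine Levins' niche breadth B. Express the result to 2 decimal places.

5.51

Convert percentages to proportions (divide by 100).
Σpᵢ² = 0.02² + 0.02² + 0.12² + 0.14² + 0.23² + 0.02² + 0.20² + 0.02² + 0.23² = 0.0004 + 0.0004 + 0.0144 + 0.0196 + 0.0529 + 0.0004 + 0.0400 + 0.0004 + 0.0529 = 0.1814
B = 1 / 0.1814 = 5.5127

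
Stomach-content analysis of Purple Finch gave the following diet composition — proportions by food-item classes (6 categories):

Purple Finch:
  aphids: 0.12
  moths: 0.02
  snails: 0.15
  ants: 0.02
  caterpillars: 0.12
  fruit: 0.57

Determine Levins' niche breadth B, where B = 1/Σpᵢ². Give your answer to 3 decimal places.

2.653

Σpᵢ² = 0.12² + 0.02² + 0.15² + 0.02² + 0.12² + 0.57² = 0.0144 + 0.0004 + 0.0225 + 0.0004 + 0.0144 + 0.3249 = 0.3770
B = 1 / 0.3770 = 2.65252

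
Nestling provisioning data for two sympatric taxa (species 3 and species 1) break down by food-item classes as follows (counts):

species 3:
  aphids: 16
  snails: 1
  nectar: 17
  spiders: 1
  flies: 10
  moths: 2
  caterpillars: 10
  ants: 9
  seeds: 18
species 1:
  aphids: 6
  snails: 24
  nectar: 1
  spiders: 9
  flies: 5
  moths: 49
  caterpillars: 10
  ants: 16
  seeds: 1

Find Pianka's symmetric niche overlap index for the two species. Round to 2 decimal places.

Proportions for species 3 (n=84): 16/84=0.1905, 1/84=0.0119, 17/84=0.2024, 1/84=0.0119, 10/84=0.1190, 2/84=0.0238, 10/84=0.1190, 9/84=0.1071, 18/84=0.2143
Proportions for species 1 (n=121): 6/121=0.0496, 24/121=0.1983, 1/121=0.0083, 9/121=0.0744, 5/121=0.0413, 49/121=0.4050, 10/121=0.0826, 16/121=0.1322, 1/121=0.0083
Σ p₁ᵢp₂ᵢ = 0.009449 + 0.002360 + 0.001680 + 0.000885 + 0.004915 + 0.009639 + 0.009829 + 0.014159 + 0.001779 = 0.054695
Σp_1ᵢ² = 0.1905² + 0.0119² + 0.2024² + 0.0119² + 0.1190² + 0.0238² + 0.1190² + 0.1071² + 0.2143² = 0.036290 + 0.000142 + 0.040966 + 0.000142 + 0.014161 + 0.000566 + 0.014161 + 0.011470 + 0.045924 = 0.163822
Σp_2ᵢ² = 0.0496² + 0.1983² + 0.0083² + 0.0744² + 0.0413² + 0.4050² + 0.0826² + 0.1322² + 0.0083² = 0.002460 + 0.039323 + 0.000069 + 0.005535 + 0.001706 + 0.164025 + 0.006823 + 0.017477 + 0.000069 = 0.237487
O = 0.054695 / √(0.163822 × 0.237487) = 0.054695 / 0.1972450 = 0.2773

0.28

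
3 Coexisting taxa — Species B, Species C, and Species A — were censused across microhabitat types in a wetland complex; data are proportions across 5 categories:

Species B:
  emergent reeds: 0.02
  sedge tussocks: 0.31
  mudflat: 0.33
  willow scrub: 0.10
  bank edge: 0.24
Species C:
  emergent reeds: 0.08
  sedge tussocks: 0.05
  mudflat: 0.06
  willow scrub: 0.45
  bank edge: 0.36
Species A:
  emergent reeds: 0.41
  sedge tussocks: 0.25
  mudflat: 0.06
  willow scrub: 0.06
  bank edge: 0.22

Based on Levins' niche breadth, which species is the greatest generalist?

Species B

Σp_Bᵢ² = 0.02² + 0.31² + 0.33² + 0.10² + 0.24² = 0.0004 + 0.0961 + 0.1089 + 0.0100 + 0.0576 = 0.2730
B_B = 1 / 0.2730 = 3.6630
Σp_Cᵢ² = 0.08² + 0.05² + 0.06² + 0.45² + 0.36² = 0.0064 + 0.0025 + 0.0036 + 0.2025 + 0.1296 = 0.3446
B_C = 1 / 0.3446 = 2.9019
Σp_Aᵢ² = 0.41² + 0.25² + 0.06² + 0.06² + 0.22² = 0.1681 + 0.0625 + 0.0036 + 0.0036 + 0.0484 = 0.2862
B_A = 1 / 0.2862 = 3.4941
Highest B → broadest niche (most generalist): Species B (B = 3.66).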